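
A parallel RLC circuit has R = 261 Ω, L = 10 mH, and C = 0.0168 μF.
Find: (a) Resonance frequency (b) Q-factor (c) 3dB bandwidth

Step 1 — Resonance: ω₀ = 1/√(LC) = 1/√(0.01·1.68e-08) = 7.715e+04 rad/s.
Step 2 — f₀ = ω₀/(2π) = 1.228e+04 Hz.
Step 3 — Parallel Q: Q = R/(ω₀L) = 261/(7.715e+04·0.01) = 0.3383.
Step 4 — Bandwidth: Δω = ω₀/Q = 2.281e+05 rad/s; BW = Δω/(2π) = 3.63e+04 Hz.

(a) f₀ = 1.228e+04 Hz  (b) Q = 0.3383  (c) BW = 3.63e+04 Hz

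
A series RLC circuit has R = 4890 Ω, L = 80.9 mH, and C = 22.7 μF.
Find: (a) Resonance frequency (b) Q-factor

Step 1 — Resonance condition Im(Z)=0 gives ω₀ = 1/√(LC).
Step 2 — ω₀ = 1/√(0.0809·2.27e-05) = 737.9 rad/s.
Step 3 — f₀ = ω₀/(2π) = 117.4 Hz.
Step 4 — Series Q: Q = ω₀L/R = 737.9·0.0809/4890 = 0.01221.

(a) f₀ = 117.4 Hz  (b) Q = 0.01221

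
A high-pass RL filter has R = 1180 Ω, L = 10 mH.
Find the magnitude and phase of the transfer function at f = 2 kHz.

Step 1 — Angular frequency: ω = 2π·2000 = 1.257e+04 rad/s.
Step 2 — Transfer function: H(jω) = jωL/(R + jωL).
Step 3 — Numerator jωL = j·125.7; denominator R + jωL = 1180 + j125.7.
Step 4 — H = 0.01121 + j0.1053.
Step 5 — Magnitude: |H| = 0.1059 (-19.5 dB); phase: φ = 83.9°.

|H| = 0.1059 (-19.5 dB), φ = 83.9°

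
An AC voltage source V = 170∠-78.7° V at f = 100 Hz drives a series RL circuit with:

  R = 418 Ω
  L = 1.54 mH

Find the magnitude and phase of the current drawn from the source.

Step 1 — Angular frequency: ω = 2π·f = 2π·100 = 628.3 rad/s.
Step 2 — Component impedances:
  R: Z = R = 418 Ω
  L: Z = jωL = j·628.3·0.00154 = 0 + j0.9676 Ω
Step 3 — Series combination: Z_total = R + L = 418 + j0.9676 Ω = 418∠0.1° Ω.
Step 4 — Source phasor: V = 170∠-78.7° V = 33.31 - j166.7 V.
Step 5 — Ohm's law: I = V / Z_total = (33.31 - j166.7) / (418 + j0.9676) = 0.07877 - j0.399 A.
Step 6 — Convert to polar: |I| = 0.4067 A, ∠I = -78.8°.

I = 0.4067∠-78.8° A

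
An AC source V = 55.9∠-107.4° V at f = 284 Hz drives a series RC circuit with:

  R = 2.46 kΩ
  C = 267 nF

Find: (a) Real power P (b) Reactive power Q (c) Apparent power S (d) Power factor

Step 1 — Angular frequency: ω = 2π·f = 2π·284 = 1784 rad/s.
Step 2 — Component impedances:
  R: Z = R = 2460 Ω
  C: Z = 1/(jωC) = -j/(ω·C) = 0 - j2099 Ω
Step 3 — Series combination: Z_total = R + C = 2460 - j2099 Ω = 3234∠-40.5° Ω.
Step 4 — Source phasor: V = 55.9∠-107.4° V = -16.72 - j53.34 V.
Step 5 — Current: I = V / Z = 0.006774 - j0.0159 A = 0.01729∠-66.9° A.
Step 6 — Complex power: S = V·I* = 0.7351 - j0.6272 VA.
Step 7 — Real power: P = Re(S) = 0.7351 W.
Step 8 — Reactive power: Q = Im(S) = -0.6272 VAR.
Step 9 — Apparent power: |S| = 0.9663 VA.
Step 10 — Power factor: PF = P/|S| = 0.7607 (leading).

(a) P = 0.7351 W  (b) Q = -0.6272 VAR  (c) S = 0.9663 VA  (d) PF = 0.7607 (leading)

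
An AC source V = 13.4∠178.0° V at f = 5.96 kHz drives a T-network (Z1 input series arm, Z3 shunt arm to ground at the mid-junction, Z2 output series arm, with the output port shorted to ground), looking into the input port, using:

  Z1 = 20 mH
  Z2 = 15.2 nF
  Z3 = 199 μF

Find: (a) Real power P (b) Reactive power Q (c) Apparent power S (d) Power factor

Step 1 — Angular frequency: ω = 2π·f = 2π·5960 = 3.745e+04 rad/s.
Step 2 — Component impedances:
  Z1: Z = jωL = j·3.745e+04·0.02 = 0 + j749 Ω
  Z2: Z = 1/(jωC) = -j/(ω·C) = 0 - j1757 Ω
  Z3: Z = 1/(jωC) = -j/(ω·C) = 0 - j0.1342 Ω
Step 3 — With the output port shorted to ground, the output series arm Z2 runs from the junction to ground; the shunt arm Z3 also runs from the junction to ground. They appear in parallel: Z3 || Z2 = 0 - j0.1342 Ω.
Step 4 — Series with input arm Z1: Z_in = Z1 + (Z3 || Z2) = 0 + j748.8 Ω = 748.8∠90.0° Ω.
Step 5 — Source phasor: V = 13.4∠178.0° V = -13.39 + j0.4677 V.
Step 6 — Current: I = V / Z = 0.0006245 + j0.01788 A = 0.01789∠88.0° A.
Step 7 — Complex power: S = V·I* = 0 + j0.2398 VA.
Step 8 — Real power: P = Re(S) = 0 W.
Step 9 — Reactive power: Q = Im(S) = 0.2398 VAR.
Step 10 — Apparent power: |S| = 0.2398 VA.
Step 11 — Power factor: PF = P/|S| = 0 (lagging).

(a) P = 0 W  (b) Q = 0.2398 VAR  (c) S = 0.2398 VA  (d) PF = 0 (lagging)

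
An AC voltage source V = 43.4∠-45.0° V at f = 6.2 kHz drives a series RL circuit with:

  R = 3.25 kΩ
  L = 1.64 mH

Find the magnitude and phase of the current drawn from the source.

Step 1 — Angular frequency: ω = 2π·f = 2π·6200 = 3.896e+04 rad/s.
Step 2 — Component impedances:
  R: Z = R = 3250 Ω
  L: Z = jωL = j·3.896e+04·0.00164 = 0 + j63.89 Ω
Step 3 — Series combination: Z_total = R + L = 3250 + j63.89 Ω = 3251∠1.1° Ω.
Step 4 — Source phasor: V = 43.4∠-45.0° V = 30.69 - j30.69 V.
Step 5 — Ohm's law: I = V / Z_total = (30.69 - j30.69) / (3250 + j63.89) = 0.009253 - j0.009624 A.
Step 6 — Convert to polar: |I| = 0.01335 A, ∠I = -46.1°.

I = 0.01335∠-46.1° A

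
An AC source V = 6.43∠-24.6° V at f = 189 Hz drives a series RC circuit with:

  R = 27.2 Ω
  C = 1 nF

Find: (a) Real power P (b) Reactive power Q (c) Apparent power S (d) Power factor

Step 1 — Angular frequency: ω = 2π·f = 2π·189 = 1188 rad/s.
Step 2 — Component impedances:
  R: Z = R = 27.2 Ω
  C: Z = 1/(jωC) = -j/(ω·C) = 0 - j8.421e+05 Ω
Step 3 — Series combination: Z_total = R + C = 27.2 - j8.421e+05 Ω = 8.421e+05∠-90.0° Ω.
Step 4 — Source phasor: V = 6.43∠-24.6° V = 5.846 - j2.677 V.
Step 5 — Current: I = V / Z = 3.179e-06 + j6.943e-06 A = 7.636e-06∠65.4° A.
Step 6 — Complex power: S = V·I* = 1.586e-09 - j4.91e-05 VA.
Step 7 — Real power: P = Re(S) = 1.586e-09 W.
Step 8 — Reactive power: Q = Im(S) = -4.91e-05 VAR.
Step 9 — Apparent power: |S| = 4.91e-05 VA.
Step 10 — Power factor: PF = P/|S| = 3.23e-05 (leading).

(a) P = 1.586e-09 W  (b) Q = -4.91e-05 VAR  (c) S = 4.91e-05 VA  (d) PF = 3.23e-05 (leading)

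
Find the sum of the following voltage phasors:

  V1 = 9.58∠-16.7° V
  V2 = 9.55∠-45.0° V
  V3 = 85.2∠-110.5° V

Step 1 — Convert each phasor to rectangular form:
  V1 = 9.58·(cos(-16.7°) + j·sin(-16.7°)) = 9.176 - j2.753 V
  V2 = 9.55·(cos(-45.0°) + j·sin(-45.0°)) = 6.753 - j6.753 V
  V3 = 85.2·(cos(-110.5°) + j·sin(-110.5°)) = -29.84 - j79.8 V
Step 2 — Sum components: V_total = -13.91 - j89.31 V.
Step 3 — Convert to polar: |V_total| = 90.39 V, ∠V_total = -98.9°.

V_total = 90.39∠-98.9° V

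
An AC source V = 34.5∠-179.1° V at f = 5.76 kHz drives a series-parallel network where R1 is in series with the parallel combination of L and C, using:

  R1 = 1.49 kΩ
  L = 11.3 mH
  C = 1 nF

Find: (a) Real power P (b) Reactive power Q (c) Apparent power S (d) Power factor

Step 1 — Angular frequency: ω = 2π·f = 2π·5760 = 3.619e+04 rad/s.
Step 2 — Component impedances:
  R1: Z = R = 1490 Ω
  L: Z = jωL = j·3.619e+04·0.0113 = 0 + j409 Ω
  C: Z = 1/(jωC) = -j/(ω·C) = 0 - j2.763e+04 Ω
Step 3 — Parallel branch: L || C = 1/(1/L + 1/C) = 0 + j415.1 Ω.
Step 4 — Series with R1: Z_total = R1 + (L || C) = 1490 + j415.1 Ω = 1547∠15.6° Ω.
Step 5 — Source phasor: V = 34.5∠-179.1° V = -34.5 - j0.5419 V.
Step 6 — Current: I = V / Z = -0.02158 + j0.005648 A = 0.0223∠165.3° A.
Step 7 — Complex power: S = V·I* = 0.7413 + j0.2065 VA.
Step 8 — Real power: P = Re(S) = 0.7413 W.
Step 9 — Reactive power: Q = Im(S) = 0.2065 VAR.
Step 10 — Apparent power: |S| = 0.7695 VA.
Step 11 — Power factor: PF = P/|S| = 0.9633 (lagging).

(a) P = 0.7413 W  (b) Q = 0.2065 VAR  (c) S = 0.7695 VA  (d) PF = 0.9633 (lagging)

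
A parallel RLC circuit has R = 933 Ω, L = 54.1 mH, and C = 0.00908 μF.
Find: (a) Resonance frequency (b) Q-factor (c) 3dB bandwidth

Step 1 — Resonance: ω₀ = 1/√(LC) = 1/√(0.0541·9.08e-09) = 4.512e+04 rad/s.
Step 2 — f₀ = ω₀/(2π) = 7181 Hz.
Step 3 — Parallel Q: Q = R/(ω₀L) = 933/(4.512e+04·0.0541) = 0.3822.
Step 4 — Bandwidth: Δω = ω₀/Q = 1.18e+05 rad/s; BW = Δω/(2π) = 1.879e+04 Hz.

(a) f₀ = 7181 Hz  (b) Q = 0.3822  (c) BW = 1.879e+04 Hz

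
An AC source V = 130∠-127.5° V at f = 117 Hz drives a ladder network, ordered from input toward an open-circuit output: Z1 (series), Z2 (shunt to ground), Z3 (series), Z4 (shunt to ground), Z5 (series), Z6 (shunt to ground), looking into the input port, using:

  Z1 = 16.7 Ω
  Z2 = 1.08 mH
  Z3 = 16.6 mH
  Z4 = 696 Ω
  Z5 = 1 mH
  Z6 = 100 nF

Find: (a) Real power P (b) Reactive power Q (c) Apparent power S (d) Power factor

Step 1 — Angular frequency: ω = 2π·f = 2π·117 = 735.1 rad/s.
Step 2 — Component impedances:
  Z1: Z = R = 16.7 Ω
  Z2: Z = jωL = j·735.1·0.00108 = 0 + j0.7939 Ω
  Z3: Z = jωL = j·735.1·0.0166 = 0 + j12.2 Ω
  Z4: Z = R = 696 Ω
  Z5: Z = jωL = j·735.1·0.001 = 0 + j0.7351 Ω
  Z6: Z = 1/(jωC) = -j/(ω·C) = 0 - j1.36e+04 Ω
Step 3 — Ladder network (open output): work backward from the far end, alternating series and parallel combinations. Z_in = 16.7 + j0.794 Ω = 16.72∠2.7° Ω.
Step 4 — Source phasor: V = 130∠-127.5° V = -79.14 - j103.1 V.
Step 5 — Current: I = V / Z = -5.021 - j5.937 A = 7.775∠-130.2° A.
Step 6 — Complex power: S = V·I* = 1010 + j48 VA.
Step 7 — Real power: P = Re(S) = 1010 W.
Step 8 — Reactive power: Q = Im(S) = 48 VAR.
Step 9 — Apparent power: |S| = 1011 VA.
Step 10 — Power factor: PF = P/|S| = 0.9989 (lagging).

(a) P = 1010 W  (b) Q = 48 VAR  (c) S = 1011 VA  (d) PF = 0.9989 (lagging)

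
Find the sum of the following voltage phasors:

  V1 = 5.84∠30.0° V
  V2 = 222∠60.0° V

Step 1 — Convert each phasor to rectangular form:
  V1 = 5.84·(cos(30.0°) + j·sin(30.0°)) = 5.058 + j2.92 V
  V2 = 222·(cos(60.0°) + j·sin(60.0°)) = 111 + j192.3 V
Step 2 — Sum components: V_total = 116.1 + j195.2 V.
Step 3 — Convert to polar: |V_total| = 227.1 V, ∠V_total = 59.3°.

V_total = 227.1∠59.3° V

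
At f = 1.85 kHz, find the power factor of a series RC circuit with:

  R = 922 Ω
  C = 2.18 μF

Step 1 — Angular frequency: ω = 2π·f = 2π·1850 = 1.162e+04 rad/s.
Step 2 — Component impedances:
  R: Z = R = 922 Ω
  C: Z = 1/(jωC) = -j/(ω·C) = 0 - j39.46 Ω
Step 3 — Series combination: Z_total = R + C = 922 - j39.46 Ω = 922.8∠-2.5° Ω.
Step 4 — Power factor: PF = cos(φ) = Re(Z)/|Z| = 922/922.8 = 0.9991.
Step 5 — Type: Im(Z) = -39.46 ⇒ leading (phase φ = -2.5°).

PF = 0.9991 (leading, φ = -2.5°)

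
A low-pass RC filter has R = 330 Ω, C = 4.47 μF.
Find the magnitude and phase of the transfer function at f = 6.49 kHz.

Step 1 — Angular frequency: ω = 2π·6490 = 4.078e+04 rad/s.
Step 2 — Transfer function: H(jω) = 1/(1 + jωRC).
Step 3 — Denominator: 1 + jωRC = 1 + j·4.078e+04·330·4.47e-06 = 1 + j60.15.
Step 4 — H = 0.0002763 - j0.01662.
Step 5 — Magnitude: |H| = 0.01662 (-35.6 dB); phase: φ = -89.0°.

|H| = 0.01662 (-35.6 dB), φ = -89.0°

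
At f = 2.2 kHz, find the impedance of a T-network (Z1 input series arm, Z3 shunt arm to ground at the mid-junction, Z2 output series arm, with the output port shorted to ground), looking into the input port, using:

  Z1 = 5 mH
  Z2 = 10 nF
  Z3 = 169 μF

Step 1 — Angular frequency: ω = 2π·f = 2π·2200 = 1.382e+04 rad/s.
Step 2 — Component impedances:
  Z1: Z = jωL = j·1.382e+04·0.005 = 0 + j69.12 Ω
  Z2: Z = 1/(jωC) = -j/(ω·C) = 0 - j7234 Ω
  Z3: Z = 1/(jωC) = -j/(ω·C) = 0 - j0.4281 Ω
Step 3 — With the output port shorted to ground, the output series arm Z2 runs from the junction to ground; the shunt arm Z3 also runs from the junction to ground. They appear in parallel: Z3 || Z2 = 0 - j0.428 Ω.
Step 4 — Series with input arm Z1: Z_in = Z1 + (Z3 || Z2) = 0 + j68.69 Ω = 68.69∠90.0° Ω.

Z = 0 + j68.69 Ω = 68.69∠90.0° Ω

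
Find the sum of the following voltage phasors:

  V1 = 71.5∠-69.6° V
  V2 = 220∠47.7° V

Step 1 — Convert each phasor to rectangular form:
  V1 = 71.5·(cos(-69.6°) + j·sin(-69.6°)) = 24.92 - j67.02 V
  V2 = 220·(cos(47.7°) + j·sin(47.7°)) = 148.1 + j162.7 V
Step 2 — Sum components: V_total = 173 + j95.7 V.
Step 3 — Convert to polar: |V_total| = 197.7 V, ∠V_total = 29.0°.

V_total = 197.7∠29.0° V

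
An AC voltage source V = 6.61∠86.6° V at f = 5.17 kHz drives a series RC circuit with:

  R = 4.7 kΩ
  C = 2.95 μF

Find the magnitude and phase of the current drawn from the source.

Step 1 — Angular frequency: ω = 2π·f = 2π·5170 = 3.248e+04 rad/s.
Step 2 — Component impedances:
  R: Z = R = 4700 Ω
  C: Z = 1/(jωC) = -j/(ω·C) = 0 - j10.44 Ω
Step 3 — Series combination: Z_total = R + C = 4700 - j10.44 Ω = 4700∠-0.1° Ω.
Step 4 — Source phasor: V = 6.61∠86.6° V = 0.392 + j6.598 V.
Step 5 — Ohm's law: I = V / Z_total = (0.392 + j6.598) / (4700 - j10.44) = 8.029e-05 + j0.001404 A.
Step 6 — Convert to polar: |I| = 0.001406 A, ∠I = 86.7°.

I = 0.001406∠86.7° A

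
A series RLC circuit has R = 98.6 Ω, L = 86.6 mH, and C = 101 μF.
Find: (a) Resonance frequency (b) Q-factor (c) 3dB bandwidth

Step 1 — Resonance condition Im(Z)=0 gives ω₀ = 1/√(LC).
Step 2 — ω₀ = 1/√(0.0866·0.000101) = 338.1 rad/s.
Step 3 — f₀ = ω₀/(2π) = 53.81 Hz.
Step 4 — Series Q: Q = ω₀L/R = 338.1·0.0866/98.6 = 0.297.
Step 5 — 3dB bandwidth: Δω = ω₀/Q = 1139 rad/s; BW = Δω/(2π) = 181.2 Hz.

(a) f₀ = 53.81 Hz  (b) Q = 0.297  (c) BW = 181.2 Hz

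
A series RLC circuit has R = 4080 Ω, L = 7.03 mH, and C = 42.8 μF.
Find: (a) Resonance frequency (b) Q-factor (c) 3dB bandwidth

Step 1 — Resonance: ω₀ = 1/√(LC) = 1/√(0.00703·4.28e-05) = 1823 rad/s.
Step 2 — f₀ = ω₀/(2π) = 290.1 Hz.
Step 3 — Series Q: Q = ω₀L/R = 1823·0.00703/4080 = 0.003141.
Step 4 — Bandwidth: Δω = ω₀/Q = 5.804e+05 rad/s; BW = Δω/(2π) = 9.237e+04 Hz.

(a) f₀ = 290.1 Hz  (b) Q = 0.003141  (c) BW = 9.237e+04 Hz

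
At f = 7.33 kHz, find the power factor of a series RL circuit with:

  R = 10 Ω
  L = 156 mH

Step 1 — Angular frequency: ω = 2π·f = 2π·7330 = 4.606e+04 rad/s.
Step 2 — Component impedances:
  R: Z = R = 10 Ω
  L: Z = jωL = j·4.606e+04·0.156 = 0 + j7185 Ω
Step 3 — Series combination: Z_total = R + L = 10 + j7185 Ω = 7185∠89.9° Ω.
Step 4 — Power factor: PF = cos(φ) = Re(Z)/|Z| = 10/7185 = 0.001392.
Step 5 — Type: Im(Z) = 7185 ⇒ lagging (phase φ = 89.9°).

PF = 0.001392 (lagging, φ = 89.9°)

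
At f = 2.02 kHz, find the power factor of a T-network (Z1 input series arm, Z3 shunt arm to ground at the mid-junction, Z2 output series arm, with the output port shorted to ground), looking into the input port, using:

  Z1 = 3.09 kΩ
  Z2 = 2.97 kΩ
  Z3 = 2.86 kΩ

Step 1 — Angular frequency: ω = 2π·f = 2π·2020 = 1.269e+04 rad/s.
Step 2 — Component impedances:
  Z1: Z = R = 3090 Ω
  Z2: Z = R = 2970 Ω
  Z3: Z = R = 2860 Ω
Step 3 — With the output port shorted to ground, the output series arm Z2 runs from the junction to ground; the shunt arm Z3 also runs from the junction to ground. They appear in parallel: Z3 || Z2 = 1457 Ω.
Step 4 — Series with input arm Z1: Z_in = Z1 + (Z3 || Z2) = 4547 Ω = 4547∠0.0° Ω.
Step 5 — Power factor: PF = cos(φ) = Re(Z)/|Z| = 4547/4547 = 1.
Step 6 — Type: Im(Z) = 0 ⇒ unity (phase φ = 0.0°).

PF = 1 (unity, φ = 0.0°)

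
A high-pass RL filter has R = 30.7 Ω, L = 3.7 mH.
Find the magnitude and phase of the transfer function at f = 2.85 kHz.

Step 1 — Angular frequency: ω = 2π·2850 = 1.791e+04 rad/s.
Step 2 — Transfer function: H(jω) = jωL/(R + jωL).
Step 3 — Numerator jωL = j·66.26; denominator R + jωL = 30.7 + j66.26.
Step 4 — H = 0.8233 + j0.3815.
Step 5 — Magnitude: |H| = 0.9073 (-0.8 dB); phase: φ = 24.9°.

|H| = 0.9073 (-0.8 dB), φ = 24.9°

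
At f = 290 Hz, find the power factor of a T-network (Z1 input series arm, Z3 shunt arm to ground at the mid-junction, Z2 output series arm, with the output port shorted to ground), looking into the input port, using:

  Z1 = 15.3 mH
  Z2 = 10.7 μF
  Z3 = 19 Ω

Step 1 — Angular frequency: ω = 2π·f = 2π·290 = 1822 rad/s.
Step 2 — Component impedances:
  Z1: Z = jωL = j·1822·0.0153 = 0 + j27.88 Ω
  Z2: Z = 1/(jωC) = -j/(ω·C) = 0 - j51.29 Ω
  Z3: Z = R = 19 Ω
Step 3 — With the output port shorted to ground, the output series arm Z2 runs from the junction to ground; the shunt arm Z3 also runs from the junction to ground. They appear in parallel: Z3 || Z2 = 16.71 - j6.189 Ω.
Step 4 — Series with input arm Z1: Z_in = Z1 + (Z3 || Z2) = 16.71 + j21.69 Ω = 27.38∠52.4° Ω.
Step 5 — Power factor: PF = cos(φ) = Re(Z)/|Z| = 16.707/27.378 = 0.6102.
Step 6 — Type: Im(Z) = 21.69 ⇒ lagging (phase φ = 52.4°).

PF = 0.6102 (lagging, φ = 52.4°)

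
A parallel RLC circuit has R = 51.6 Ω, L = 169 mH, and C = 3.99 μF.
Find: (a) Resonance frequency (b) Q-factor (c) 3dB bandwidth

Step 1 — Resonance: ω₀ = 1/√(LC) = 1/√(0.169·3.99e-06) = 1218 rad/s.
Step 2 — f₀ = ω₀/(2π) = 193.8 Hz.
Step 3 — Parallel Q: Q = R/(ω₀L) = 51.6/(1218·0.169) = 0.2507.
Step 4 — Bandwidth: Δω = ω₀/Q = 4857 rad/s; BW = Δω/(2π) = 773 Hz.

(a) f₀ = 193.8 Hz  (b) Q = 0.2507  (c) BW = 773 Hz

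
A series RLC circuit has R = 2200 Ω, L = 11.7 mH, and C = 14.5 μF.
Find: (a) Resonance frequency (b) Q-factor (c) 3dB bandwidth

Step 1 — Resonance: ω₀ = 1/√(LC) = 1/√(0.0117·1.45e-05) = 2428 rad/s.
Step 2 — f₀ = ω₀/(2π) = 386.4 Hz.
Step 3 — Series Q: Q = ω₀L/R = 2428·0.0117/2200 = 0.01291.
Step 4 — Bandwidth: Δω = ω₀/Q = 1.88e+05 rad/s; BW = Δω/(2π) = 2.993e+04 Hz.

(a) f₀ = 386.4 Hz  (b) Q = 0.01291  (c) BW = 2.993e+04 Hz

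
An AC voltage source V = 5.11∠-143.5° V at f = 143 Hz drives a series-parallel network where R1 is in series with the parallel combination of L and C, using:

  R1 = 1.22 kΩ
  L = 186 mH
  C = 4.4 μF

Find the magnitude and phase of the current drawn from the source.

Step 1 — Angular frequency: ω = 2π·f = 2π·143 = 898.5 rad/s.
Step 2 — Component impedances:
  R1: Z = R = 1220 Ω
  L: Z = jωL = j·898.5·0.186 = 0 + j167.1 Ω
  C: Z = 1/(jωC) = -j/(ω·C) = 0 - j252.9 Ω
Step 3 — Parallel branch: L || C = 1/(1/L + 1/C) = 0 + j492.5 Ω.
Step 4 — Series with R1: Z_total = R1 + (L || C) = 1220 + j492.5 Ω = 1316∠22.0° Ω.
Step 5 — Source phasor: V = 5.11∠-143.5° V = -4.108 - j3.04 V.
Step 6 — Ohm's law: I = V / Z_total = (-4.108 - j3.04) / (1220 + j492.5) = -0.00376 - j0.0009735 A.
Step 7 — Convert to polar: |I| = 0.003884 A, ∠I = -165.5°.

I = 0.003884∠-165.5° A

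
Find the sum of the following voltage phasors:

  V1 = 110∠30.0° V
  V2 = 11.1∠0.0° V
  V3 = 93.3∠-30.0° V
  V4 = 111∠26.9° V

Step 1 — Convert each phasor to rectangular form:
  V1 = 110·(cos(30.0°) + j·sin(30.0°)) = 95.26 + j55 V
  V2 = 11.1·(cos(0.0°) + j·sin(0.0°)) = 11.1 V
  V3 = 93.3·(cos(-30.0°) + j·sin(-30.0°)) = 80.8 - j46.65 V
  V4 = 111·(cos(26.9°) + j·sin(26.9°)) = 98.99 + j50.22 V
Step 2 — Sum components: V_total = 286.2 + j58.57 V.
Step 3 — Convert to polar: |V_total| = 292.1 V, ∠V_total = 11.6°.

V_total = 292.1∠11.6° V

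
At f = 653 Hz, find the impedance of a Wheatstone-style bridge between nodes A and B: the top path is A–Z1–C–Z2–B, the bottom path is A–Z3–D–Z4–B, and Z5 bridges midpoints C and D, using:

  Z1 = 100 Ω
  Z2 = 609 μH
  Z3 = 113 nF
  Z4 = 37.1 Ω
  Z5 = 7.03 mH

Step 1 — Angular frequency: ω = 2π·f = 2π·653 = 4103 rad/s.
Step 2 — Component impedances:
  Z1: Z = R = 100 Ω
  Z2: Z = jωL = j·4103·0.000609 = 0 + j2.499 Ω
  Z3: Z = 1/(jωC) = -j/(ω·C) = 0 - j2157 Ω
  Z4: Z = R = 37.1 Ω
  Z5: Z = jωL = j·4103·0.00703 = 0 + j28.84 Ω
Step 3 — Bridge requires nodal analysis (the Z5 bridge couples midpoints C and D, so the two paths cannot be reduced to a simple series/parallel combination). Setting node B to ground and injecting 1 A at node A, the 3-node admittance system at A, C, D solves to V_A = Z_AB = 99.95 - j2.145 Ω = 99.97∠-1.2° Ω.

Z = 99.95 - j2.145 Ω = 99.97∠-1.2° Ω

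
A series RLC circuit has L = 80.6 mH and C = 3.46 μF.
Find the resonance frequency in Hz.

Step 1 — Resonance condition Im(Z)=0 gives ω₀ = 1/√(LC).
Step 2 — ω₀ = 1/√(0.0806·3.46e-06) = 1894 rad/s.
Step 3 — f₀ = ω₀/(2π) = 301.4 Hz.

f₀ = 301.4 Hz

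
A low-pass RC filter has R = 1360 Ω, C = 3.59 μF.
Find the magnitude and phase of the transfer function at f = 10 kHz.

Step 1 — Angular frequency: ω = 2π·1e+04 = 6.283e+04 rad/s.
Step 2 — Transfer function: H(jω) = 1/(1 + jωRC).
Step 3 — Denominator: 1 + jωRC = 1 + j·6.283e+04·1360·3.59e-06 = 1 + j306.8.
Step 4 — H = 1.063e-05 - j0.00326.
Step 5 — Magnitude: |H| = 0.00326 (-49.7 dB); phase: φ = -89.8°.

|H| = 0.00326 (-49.7 dB), φ = -89.8°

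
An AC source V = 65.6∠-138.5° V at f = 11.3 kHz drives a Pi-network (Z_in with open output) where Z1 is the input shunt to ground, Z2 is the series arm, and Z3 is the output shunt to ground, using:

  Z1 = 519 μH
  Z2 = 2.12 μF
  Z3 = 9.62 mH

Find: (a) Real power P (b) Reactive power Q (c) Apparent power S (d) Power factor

Step 1 — Angular frequency: ω = 2π·f = 2π·1.13e+04 = 7.1e+04 rad/s.
Step 2 — Component impedances:
  Z1: Z = jωL = j·7.1e+04·0.000519 = 0 + j36.85 Ω
  Z2: Z = 1/(jωC) = -j/(ω·C) = 0 - j6.644 Ω
  Z3: Z = jωL = j·7.1e+04·0.00962 = 0 + j683 Ω
Step 3 — With open output, the series arm Z2 and the output shunt Z3 appear in series to ground: Z2 + Z3 = 0 + j676.4 Ω.
Step 4 — Parallel with input shunt Z1: Z_in = Z1 || (Z2 + Z3) = 0 + j34.95 Ω = 34.95∠90.0° Ω.
Step 5 — Source phasor: V = 65.6∠-138.5° V = -49.13 - j43.47 V.
Step 6 — Current: I = V / Z = -1.244 + j1.406 A = 1.877∠131.5° A.
Step 7 — Complex power: S = V·I* = 0 + j123.1 VA.
Step 8 — Real power: P = Re(S) = 0 W.
Step 9 — Reactive power: Q = Im(S) = 123.1 VAR.
Step 10 — Apparent power: |S| = 123.1 VA.
Step 11 — Power factor: PF = P/|S| = 0 (lagging).

(a) P = 0 W  (b) Q = 123.1 VAR  (c) S = 123.1 VA  (d) PF = 0 (lagging)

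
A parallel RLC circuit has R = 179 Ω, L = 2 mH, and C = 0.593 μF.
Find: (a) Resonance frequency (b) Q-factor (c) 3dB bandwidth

Step 1 — Resonance: ω₀ = 1/√(LC) = 1/√(0.002·5.93e-07) = 2.904e+04 rad/s.
Step 2 — f₀ = ω₀/(2π) = 4621 Hz.
Step 3 — Parallel Q: Q = R/(ω₀L) = 179/(2.904e+04·0.002) = 3.082.
Step 4 — Bandwidth: Δω = ω₀/Q = 9421 rad/s; BW = Δω/(2π) = 1499 Hz.

(a) f₀ = 4621 Hz  (b) Q = 3.082  (c) BW = 1499 Hz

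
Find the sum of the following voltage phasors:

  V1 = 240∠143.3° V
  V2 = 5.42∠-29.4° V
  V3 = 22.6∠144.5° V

Step 1 — Convert each phasor to rectangular form:
  V1 = 240·(cos(143.3°) + j·sin(143.3°)) = -192.4 + j143.4 V
  V2 = 5.42·(cos(-29.4°) + j·sin(-29.4°)) = 4.722 - j2.661 V
  V3 = 22.6·(cos(144.5°) + j·sin(144.5°)) = -18.4 + j13.12 V
Step 2 — Sum components: V_total = -206.1 + j153.9 V.
Step 3 — Convert to polar: |V_total| = 257.2 V, ∠V_total = 143.3°.

V_total = 257.2∠143.3° V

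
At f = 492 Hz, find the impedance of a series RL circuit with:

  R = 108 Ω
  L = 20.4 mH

Step 1 — Angular frequency: ω = 2π·f = 2π·492 = 3091 rad/s.
Step 2 — Component impedances:
  R: Z = R = 108 Ω
  L: Z = jωL = j·3091·0.0204 = 0 + j63.06 Ω
Step 3 — Series combination: Z_total = R + L = 108 + j63.06 Ω = 125.1∠30.3° Ω.

Z = 108 + j63.06 Ω = 125.1∠30.3° Ω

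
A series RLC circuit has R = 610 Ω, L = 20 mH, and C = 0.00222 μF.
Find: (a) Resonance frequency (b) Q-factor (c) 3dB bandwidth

Step 1 — Resonance: ω₀ = 1/√(LC) = 1/√(0.02·2.22e-09) = 1.501e+05 rad/s.
Step 2 — f₀ = ω₀/(2π) = 2.389e+04 Hz.
Step 3 — Series Q: Q = ω₀L/R = 1.501e+05·0.02/610 = 4.92.
Step 4 — Bandwidth: Δω = ω₀/Q = 3.05e+04 rad/s; BW = Δω/(2π) = 4854 Hz.

(a) f₀ = 2.389e+04 Hz  (b) Q = 4.92  (c) BW = 4854 Hz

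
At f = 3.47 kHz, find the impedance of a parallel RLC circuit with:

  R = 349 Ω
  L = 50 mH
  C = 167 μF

Step 1 — Angular frequency: ω = 2π·f = 2π·3470 = 2.18e+04 rad/s.
Step 2 — Component impedances:
  R: Z = R = 349 Ω
  L: Z = jωL = j·2.18e+04·0.05 = 0 + j1090 Ω
  C: Z = 1/(jωC) = -j/(ω·C) = 0 - j0.2746 Ω
Step 3 — Parallel combination: 1/Z_total = 1/R + 1/L + 1/C; Z_total = 0.0002162 - j0.2747 Ω = 0.2747∠-90.0° Ω.

Z = 0.0002162 - j0.2747 Ω = 0.2747∠-90.0° Ω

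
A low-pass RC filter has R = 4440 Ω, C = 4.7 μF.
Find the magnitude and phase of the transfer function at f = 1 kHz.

Step 1 — Angular frequency: ω = 2π·1000 = 6283 rad/s.
Step 2 — Transfer function: H(jω) = 1/(1 + jωRC).
Step 3 — Denominator: 1 + jωRC = 1 + j·6283·4440·4.7e-06 = 1 + j131.1.
Step 4 — H = 5.816e-05 - j0.007626.
Step 5 — Magnitude: |H| = 0.007627 (-42.4 dB); phase: φ = -89.6°.

|H| = 0.007627 (-42.4 dB), φ = -89.6°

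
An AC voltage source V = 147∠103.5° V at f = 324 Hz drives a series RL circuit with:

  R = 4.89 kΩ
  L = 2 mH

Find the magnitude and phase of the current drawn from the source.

Step 1 — Angular frequency: ω = 2π·f = 2π·324 = 2036 rad/s.
Step 2 — Component impedances:
  R: Z = R = 4890 Ω
  L: Z = jωL = j·2036·0.002 = 0 + j4.072 Ω
Step 3 — Series combination: Z_total = R + L = 4890 + j4.072 Ω = 4890∠0.0° Ω.
Step 4 — Source phasor: V = 147∠103.5° V = -34.32 + j142.9 V.
Step 5 — Ohm's law: I = V / Z_total = (-34.32 + j142.9) / (4890 + j4.072) = -0.006993 + j0.02924 A.
Step 6 — Convert to polar: |I| = 0.03006 A, ∠I = 103.5°.

I = 0.03006∠103.5° A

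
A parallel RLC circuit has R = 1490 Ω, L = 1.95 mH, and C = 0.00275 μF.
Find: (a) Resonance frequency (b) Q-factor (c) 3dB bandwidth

Step 1 — Resonance: ω₀ = 1/√(LC) = 1/√(0.00195·2.75e-09) = 4.318e+05 rad/s.
Step 2 — f₀ = ω₀/(2π) = 6.873e+04 Hz.
Step 3 — Parallel Q: Q = R/(ω₀L) = 1490/(4.318e+05·0.00195) = 1.769.
Step 4 — Bandwidth: Δω = ω₀/Q = 2.441e+05 rad/s; BW = Δω/(2π) = 3.884e+04 Hz.

(a) f₀ = 6.873e+04 Hz  (b) Q = 1.769  (c) BW = 3.884e+04 Hz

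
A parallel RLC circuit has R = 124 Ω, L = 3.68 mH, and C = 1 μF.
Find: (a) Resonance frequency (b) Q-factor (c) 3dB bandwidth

Step 1 — Resonance: ω₀ = 1/√(LC) = 1/√(0.00368·1e-06) = 1.648e+04 rad/s.
Step 2 — f₀ = ω₀/(2π) = 2624 Hz.
Step 3 — Parallel Q: Q = R/(ω₀L) = 124/(1.648e+04·0.00368) = 2.044.
Step 4 — Bandwidth: Δω = ω₀/Q = 8065 rad/s; BW = Δω/(2π) = 1284 Hz.

(a) f₀ = 2624 Hz  (b) Q = 2.044  (c) BW = 1284 Hz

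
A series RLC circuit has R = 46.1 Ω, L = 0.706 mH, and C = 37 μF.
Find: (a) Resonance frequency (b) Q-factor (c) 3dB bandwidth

Step 1 — Resonance: ω₀ = 1/√(LC) = 1/√(0.000706·3.7e-05) = 6187 rad/s.
Step 2 — f₀ = ω₀/(2π) = 984.7 Hz.
Step 3 — Series Q: Q = ω₀L/R = 6187·0.000706/46.1 = 0.09475.
Step 4 — Bandwidth: Δω = ω₀/Q = 6.53e+04 rad/s; BW = Δω/(2π) = 1.039e+04 Hz.

(a) f₀ = 984.7 Hz  (b) Q = 0.09475  (c) BW = 1.039e+04 Hz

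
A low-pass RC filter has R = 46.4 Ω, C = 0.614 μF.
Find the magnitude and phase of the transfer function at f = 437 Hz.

Step 1 — Angular frequency: ω = 2π·437 = 2746 rad/s.
Step 2 — Transfer function: H(jω) = 1/(1 + jωRC).
Step 3 — Denominator: 1 + jωRC = 1 + j·2746·46.4·6.14e-07 = 1 + j0.07823.
Step 4 — H = 0.9939 - j0.07775.
Step 5 — Magnitude: |H| = 0.997 (-0.0 dB); phase: φ = -4.5°.

|H| = 0.997 (-0.0 dB), φ = -4.5°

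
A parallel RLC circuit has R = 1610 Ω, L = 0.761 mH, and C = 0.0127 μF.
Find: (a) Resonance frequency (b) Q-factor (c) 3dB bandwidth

Step 1 — Resonance: ω₀ = 1/√(LC) = 1/√(0.000761·1.27e-08) = 3.217e+05 rad/s.
Step 2 — f₀ = ω₀/(2π) = 5.119e+04 Hz.
Step 3 — Parallel Q: Q = R/(ω₀L) = 1610/(3.217e+05·0.000761) = 6.577.
Step 4 — Bandwidth: Δω = ω₀/Q = 4.891e+04 rad/s; BW = Δω/(2π) = 7784 Hz.

(a) f₀ = 5.119e+04 Hz  (b) Q = 6.577  (c) BW = 7784 Hz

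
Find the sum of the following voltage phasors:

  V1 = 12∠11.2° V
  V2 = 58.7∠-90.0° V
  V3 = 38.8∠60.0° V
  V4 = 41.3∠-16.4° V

Step 1 — Convert each phasor to rectangular form:
  V1 = 12·(cos(11.2°) + j·sin(11.2°)) = 11.77 + j2.331 V
  V2 = 58.7·(cos(-90.0°) + j·sin(-90.0°)) = 0 - j58.7 V
  V3 = 38.8·(cos(60.0°) + j·sin(60.0°)) = 19.4 + j33.6 V
  V4 = 41.3·(cos(-16.4°) + j·sin(-16.4°)) = 39.62 - j11.66 V
Step 2 — Sum components: V_total = 70.79 - j34.43 V.
Step 3 — Convert to polar: |V_total| = 78.72 V, ∠V_total = -25.9°.

V_total = 78.72∠-25.9° V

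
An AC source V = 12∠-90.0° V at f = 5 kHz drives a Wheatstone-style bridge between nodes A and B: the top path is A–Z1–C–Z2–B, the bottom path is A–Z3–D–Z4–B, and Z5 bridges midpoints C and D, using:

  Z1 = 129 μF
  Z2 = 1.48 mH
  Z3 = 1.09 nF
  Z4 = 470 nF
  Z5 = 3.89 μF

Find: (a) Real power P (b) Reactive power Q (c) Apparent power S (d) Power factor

Step 1 — Angular frequency: ω = 2π·f = 2π·5000 = 3.142e+04 rad/s.
Step 2 — Component impedances:
  Z1: Z = 1/(jωC) = -j/(ω·C) = 0 - j0.2468 Ω
  Z2: Z = jωL = j·3.142e+04·0.00148 = 0 + j46.5 Ω
  Z3: Z = 1/(jωC) = -j/(ω·C) = 0 - j2.92e+04 Ω
  Z4: Z = 1/(jωC) = -j/(ω·C) = 0 - j67.73 Ω
  Z5: Z = 1/(jωC) = -j/(ω·C) = 0 - j8.183 Ω
Step 3 — Bridge requires nodal analysis (the Z5 bridge couples midpoints C and D, so the two paths cannot be reduced to a simple series/parallel combination). Setting node B to ground and injecting 1 A at node A, the 3-node admittance system at A, C, D solves to V_A = Z_AB = 0 + j119.8 Ω = 119.8∠90.0° Ω.
Step 4 — Source phasor: V = 12∠-90.0° V = 0 - j12 V.
Step 5 — Current: I = V / Z = -0.1002 A = 0.1002∠-180.0° A.
Step 6 — Complex power: S = V·I* = 0 + j1.202 VA.
Step 7 — Real power: P = Re(S) = 0 W.
Step 8 — Reactive power: Q = Im(S) = 1.202 VAR.
Step 9 — Apparent power: |S| = 1.202 VA.
Step 10 — Power factor: PF = P/|S| = 0 (lagging).

(a) P = 0 W  (b) Q = 1.202 VAR  (c) S = 1.202 VA  (d) PF = 0 (lagging)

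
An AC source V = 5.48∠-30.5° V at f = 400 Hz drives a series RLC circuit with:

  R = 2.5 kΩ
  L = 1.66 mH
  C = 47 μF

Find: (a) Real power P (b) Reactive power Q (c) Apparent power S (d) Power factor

Step 1 — Angular frequency: ω = 2π·f = 2π·400 = 2513 rad/s.
Step 2 — Component impedances:
  R: Z = R = 2500 Ω
  L: Z = jωL = j·2513·0.00166 = 0 + j4.172 Ω
  C: Z = 1/(jωC) = -j/(ω·C) = 0 - j8.466 Ω
Step 3 — Series combination: Z_total = R + L + C = 2500 - j4.294 Ω = 2500∠-0.1° Ω.
Step 4 — Source phasor: V = 5.48∠-30.5° V = 4.722 - j2.781 V.
Step 5 — Current: I = V / Z = 0.001891 - j0.001109 A = 0.002192∠-30.4° A.
Step 6 — Complex power: S = V·I* = 0.01201 - j2.063e-05 VA.
Step 7 — Real power: P = Re(S) = 0.01201 W.
Step 8 — Reactive power: Q = Im(S) = -2.063e-05 VAR.
Step 9 — Apparent power: |S| = 0.01201 VA.
Step 10 — Power factor: PF = P/|S| = 1 (leading).

(a) P = 0.01201 W  (b) Q = -2.063e-05 VAR  (c) S = 0.01201 VA  (d) PF = 1 (leading)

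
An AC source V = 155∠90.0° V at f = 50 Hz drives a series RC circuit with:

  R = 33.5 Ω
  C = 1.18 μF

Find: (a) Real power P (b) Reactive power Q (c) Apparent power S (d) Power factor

Step 1 — Angular frequency: ω = 2π·f = 2π·50 = 314.2 rad/s.
Step 2 — Component impedances:
  R: Z = R = 33.5 Ω
  C: Z = 1/(jωC) = -j/(ω·C) = 0 - j2698 Ω
Step 3 — Series combination: Z_total = R + C = 33.5 - j2698 Ω = 2698∠-89.3° Ω.
Step 4 — Source phasor: V = 155∠90.0° V = 0 + j155 V.
Step 5 — Current: I = V / Z = -0.05745 + j0.0007135 A = 0.05746∠179.3° A.
Step 6 — Complex power: S = V·I* = 0.1106 - j8.905 VA.
Step 7 — Real power: P = Re(S) = 0.1106 W.
Step 8 — Reactive power: Q = Im(S) = -8.905 VAR.
Step 9 — Apparent power: |S| = 8.906 VA.
Step 10 — Power factor: PF = P/|S| = 0.01242 (leading).

(a) P = 0.1106 W  (b) Q = -8.905 VAR  (c) S = 8.906 VA  (d) PF = 0.01242 (leading)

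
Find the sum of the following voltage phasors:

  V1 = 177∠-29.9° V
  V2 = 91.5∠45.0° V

Step 1 — Convert each phasor to rectangular form:
  V1 = 177·(cos(-29.9°) + j·sin(-29.9°)) = 153.4 - j88.23 V
  V2 = 91.5·(cos(45.0°) + j·sin(45.0°)) = 64.7 + j64.7 V
Step 2 — Sum components: V_total = 218.1 - j23.53 V.
Step 3 — Convert to polar: |V_total| = 219.4 V, ∠V_total = -6.2°.

V_total = 219.4∠-6.2° V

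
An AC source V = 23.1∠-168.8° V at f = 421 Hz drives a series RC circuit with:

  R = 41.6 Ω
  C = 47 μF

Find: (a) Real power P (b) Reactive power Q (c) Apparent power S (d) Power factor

Step 1 — Angular frequency: ω = 2π·f = 2π·421 = 2645 rad/s.
Step 2 — Component impedances:
  R: Z = R = 41.6 Ω
  C: Z = 1/(jωC) = -j/(ω·C) = 0 - j8.043 Ω
Step 3 — Series combination: Z_total = R + C = 41.6 - j8.043 Ω = 42.37∠-10.9° Ω.
Step 4 — Source phasor: V = 23.1∠-168.8° V = -22.66 - j4.487 V.
Step 5 — Current: I = V / Z = -0.505 - j0.2055 A = 0.5452∠-157.9° A.
Step 6 — Complex power: S = V·I* = 12.36 - j2.391 VA.
Step 7 — Real power: P = Re(S) = 12.36 W.
Step 8 — Reactive power: Q = Im(S) = -2.391 VAR.
Step 9 — Apparent power: |S| = 12.59 VA.
Step 10 — Power factor: PF = P/|S| = 0.9818 (leading).

(a) P = 12.36 W  (b) Q = -2.391 VAR  (c) S = 12.59 VA  (d) PF = 0.9818 (leading)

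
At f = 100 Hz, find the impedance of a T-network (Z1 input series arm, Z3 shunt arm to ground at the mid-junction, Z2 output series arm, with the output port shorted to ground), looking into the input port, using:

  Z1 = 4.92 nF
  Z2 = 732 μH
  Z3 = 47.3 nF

Step 1 — Angular frequency: ω = 2π·f = 2π·100 = 628.3 rad/s.
Step 2 — Component impedances:
  Z1: Z = 1/(jωC) = -j/(ω·C) = 0 - j3.235e+05 Ω
  Z2: Z = jωL = j·628.3·0.000732 = 0 + j0.4599 Ω
  Z3: Z = 1/(jωC) = -j/(ω·C) = 0 - j3.365e+04 Ω
Step 3 — With the output port shorted to ground, the output series arm Z2 runs from the junction to ground; the shunt arm Z3 also runs from the junction to ground. They appear in parallel: Z3 || Z2 = 0 + j0.4599 Ω.
Step 4 — Series with input arm Z1: Z_in = Z1 + (Z3 || Z2) = 0 - j3.235e+05 Ω = 3.235e+05∠-90.0° Ω.

Z = 0 - j3.235e+05 Ω = 3.235e+05∠-90.0° Ω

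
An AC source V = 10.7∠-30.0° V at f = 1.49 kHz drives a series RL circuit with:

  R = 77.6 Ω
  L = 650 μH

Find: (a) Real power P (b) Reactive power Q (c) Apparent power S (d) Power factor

Step 1 — Angular frequency: ω = 2π·f = 2π·1490 = 9362 rad/s.
Step 2 — Component impedances:
  R: Z = R = 77.6 Ω
  L: Z = jωL = j·9362·0.00065 = 0 + j6.085 Ω
Step 3 — Series combination: Z_total = R + L = 77.6 + j6.085 Ω = 77.84∠4.5° Ω.
Step 4 — Source phasor: V = 10.7∠-30.0° V = 9.266 - j5.35 V.
Step 5 — Current: I = V / Z = 0.1133 - j0.07783 A = 0.1375∠-34.5° A.
Step 6 — Complex power: S = V·I* = 1.466 + j0.115 VA.
Step 7 — Real power: P = Re(S) = 1.466 W.
Step 8 — Reactive power: Q = Im(S) = 0.115 VAR.
Step 9 — Apparent power: |S| = 1.471 VA.
Step 10 — Power factor: PF = P/|S| = 0.9969 (lagging).

(a) P = 1.466 W  (b) Q = 0.115 VAR  (c) S = 1.471 VA  (d) PF = 0.9969 (lagging)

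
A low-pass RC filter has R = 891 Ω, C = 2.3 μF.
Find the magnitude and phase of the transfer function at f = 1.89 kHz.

Step 1 — Angular frequency: ω = 2π·1890 = 1.188e+04 rad/s.
Step 2 — Transfer function: H(jω) = 1/(1 + jωRC).
Step 3 — Denominator: 1 + jωRC = 1 + j·1.188e+04·891·2.3e-06 = 1 + j24.34.
Step 4 — H = 0.001686 - j0.04102.
Step 5 — Magnitude: |H| = 0.04106 (-27.7 dB); phase: φ = -87.6°.

|H| = 0.04106 (-27.7 dB), φ = -87.6°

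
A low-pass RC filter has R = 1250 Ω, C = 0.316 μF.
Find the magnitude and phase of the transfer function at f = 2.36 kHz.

Step 1 — Angular frequency: ω = 2π·2360 = 1.483e+04 rad/s.
Step 2 — Transfer function: H(jω) = 1/(1 + jωRC).
Step 3 — Denominator: 1 + jωRC = 1 + j·1.483e+04·1250·3.16e-07 = 1 + j5.857.
Step 4 — H = 0.02832 - j0.1659.
Step 5 — Magnitude: |H| = 0.1683 (-15.5 dB); phase: φ = -80.3°.

|H| = 0.1683 (-15.5 dB), φ = -80.3°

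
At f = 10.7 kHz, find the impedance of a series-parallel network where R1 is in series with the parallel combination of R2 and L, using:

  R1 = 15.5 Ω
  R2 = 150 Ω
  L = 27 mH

Step 1 — Angular frequency: ω = 2π·f = 2π·1.07e+04 = 6.723e+04 rad/s.
Step 2 — Component impedances:
  R1: Z = R = 15.5 Ω
  R2: Z = R = 150 Ω
  L: Z = jωL = j·6.723e+04·0.027 = 0 + j1815 Ω
Step 3 — Parallel branch: R2 || L = 1/(1/R2 + 1/L) = 149 + j12.31 Ω.
Step 4 — Series with R1: Z_total = R1 + (R2 || L) = 164.5 + j12.31 Ω = 164.9∠4.3° Ω.

Z = 164.5 + j12.31 Ω = 164.9∠4.3° Ω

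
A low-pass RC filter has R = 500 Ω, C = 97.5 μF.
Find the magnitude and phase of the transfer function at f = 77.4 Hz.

Step 1 — Angular frequency: ω = 2π·77.4 = 486.3 rad/s.
Step 2 — Transfer function: H(jω) = 1/(1 + jωRC).
Step 3 — Denominator: 1 + jωRC = 1 + j·486.3·500·9.75e-05 = 1 + j23.71.
Step 4 — H = 0.001776 - j0.0421.
Step 5 — Magnitude: |H| = 0.04214 (-27.5 dB); phase: φ = -87.6°.

|H| = 0.04214 (-27.5 dB), φ = -87.6°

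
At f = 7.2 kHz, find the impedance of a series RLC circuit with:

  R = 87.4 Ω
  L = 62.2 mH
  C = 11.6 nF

Step 1 — Angular frequency: ω = 2π·f = 2π·7200 = 4.524e+04 rad/s.
Step 2 — Component impedances:
  R: Z = R = 87.4 Ω
  L: Z = jωL = j·4.524e+04·0.0622 = 0 + j2814 Ω
  C: Z = 1/(jωC) = -j/(ω·C) = 0 - j1906 Ω
Step 3 — Series combination: Z_total = R + L + C = 87.4 + j908.3 Ω = 912.5∠84.5° Ω.

Z = 87.4 + j908.3 Ω = 912.5∠84.5° Ω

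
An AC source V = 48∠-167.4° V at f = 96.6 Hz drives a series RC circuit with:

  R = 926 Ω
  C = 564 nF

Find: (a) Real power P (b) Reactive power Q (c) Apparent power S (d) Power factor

Step 1 — Angular frequency: ω = 2π·f = 2π·96.6 = 607 rad/s.
Step 2 — Component impedances:
  R: Z = R = 926 Ω
  C: Z = 1/(jωC) = -j/(ω·C) = 0 - j2921 Ω
Step 3 — Series combination: Z_total = R + C = 926 - j2921 Ω = 3064∠-72.4° Ω.
Step 4 — Source phasor: V = 48∠-167.4° V = -46.84 - j10.47 V.
Step 5 — Current: I = V / Z = -0.001362 - j0.0156 A = 0.01566∠-95.0° A.
Step 6 — Complex power: S = V·I* = 0.2272 - j0.7167 VA.
Step 7 — Real power: P = Re(S) = 0.2272 W.
Step 8 — Reactive power: Q = Im(S) = -0.7167 VAR.
Step 9 — Apparent power: |S| = 0.7518 VA.
Step 10 — Power factor: PF = P/|S| = 0.3022 (leading).

(a) P = 0.2272 W  (b) Q = -0.7167 VAR  (c) S = 0.7518 VA  (d) PF = 0.3022 (leading)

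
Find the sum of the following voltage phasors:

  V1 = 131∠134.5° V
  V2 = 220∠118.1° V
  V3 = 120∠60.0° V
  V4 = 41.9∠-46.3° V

Step 1 — Convert each phasor to rectangular form:
  V1 = 131·(cos(134.5°) + j·sin(134.5°)) = -91.82 + j93.44 V
  V2 = 220·(cos(118.1°) + j·sin(118.1°)) = -103.6 + j194.1 V
  V3 = 120·(cos(60.0°) + j·sin(60.0°)) = 60 + j103.9 V
  V4 = 41.9·(cos(-46.3°) + j·sin(-46.3°)) = 28.95 - j30.29 V
Step 2 — Sum components: V_total = -106.5 + j361.1 V.
Step 3 — Convert to polar: |V_total| = 376.5 V, ∠V_total = 106.4°.

V_total = 376.5∠106.4° V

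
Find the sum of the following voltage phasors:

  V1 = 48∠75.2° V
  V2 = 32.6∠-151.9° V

Step 1 — Convert each phasor to rectangular form:
  V1 = 48·(cos(75.2°) + j·sin(75.2°)) = 12.26 + j46.41 V
  V2 = 32.6·(cos(-151.9°) + j·sin(-151.9°)) = -28.76 - j15.35 V
Step 2 — Sum components: V_total = -16.5 + j31.05 V.
Step 3 — Convert to polar: |V_total| = 35.16 V, ∠V_total = 118.0°.

V_total = 35.16∠118.0° V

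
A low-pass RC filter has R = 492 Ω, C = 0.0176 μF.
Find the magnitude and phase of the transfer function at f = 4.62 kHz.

Step 1 — Angular frequency: ω = 2π·4620 = 2.903e+04 rad/s.
Step 2 — Transfer function: H(jω) = 1/(1 + jωRC).
Step 3 — Denominator: 1 + jωRC = 1 + j·2.903e+04·492·1.76e-08 = 1 + j0.2514.
Step 4 — H = 0.9406 - j0.2364.
Step 5 — Magnitude: |H| = 0.9698 (-0.3 dB); phase: φ = -14.1°.

|H| = 0.9698 (-0.3 dB), φ = -14.1°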